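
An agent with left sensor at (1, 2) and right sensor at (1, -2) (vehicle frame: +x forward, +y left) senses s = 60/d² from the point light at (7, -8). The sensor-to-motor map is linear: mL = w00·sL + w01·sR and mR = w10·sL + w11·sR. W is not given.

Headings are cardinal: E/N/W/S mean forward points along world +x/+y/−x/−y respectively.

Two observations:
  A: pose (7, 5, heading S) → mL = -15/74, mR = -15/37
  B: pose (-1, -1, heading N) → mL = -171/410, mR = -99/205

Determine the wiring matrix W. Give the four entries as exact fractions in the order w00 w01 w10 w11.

1/2 -1 -1/2 -1/2

obs A: pose=(7,5,S) → sL=15/37, sR=15/37, mL=-15/74, mR=-15/37
obs B: pose=(-1,-1,N) → sL=15/41, sR=3/5, mL=-171/410, mR=-99/205
sensor matrix S = [[15/37, 15/37], [15/41, 3/5]]; det S = 144/1517
solve [mL_A; mL_B] = S·[w00; w01] and [mR_A; mR_B] = S·[w10; w11]:
  w00 = 1/2, w01 = -1, w10 = -1/2, w11 = -1/2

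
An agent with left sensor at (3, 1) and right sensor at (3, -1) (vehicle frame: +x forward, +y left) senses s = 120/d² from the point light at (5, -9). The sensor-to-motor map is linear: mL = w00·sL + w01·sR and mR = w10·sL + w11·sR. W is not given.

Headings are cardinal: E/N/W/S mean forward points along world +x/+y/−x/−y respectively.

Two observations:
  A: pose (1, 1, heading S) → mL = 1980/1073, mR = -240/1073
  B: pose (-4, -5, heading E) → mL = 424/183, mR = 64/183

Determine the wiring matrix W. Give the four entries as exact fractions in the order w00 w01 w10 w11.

1/2 1/2 -1/2 1/2

obs A: pose=(1,1,S) → sL=60/29, sR=60/37, mL=1980/1073, mR=-240/1073
obs B: pose=(-4,-5,E) → sL=120/61, sR=8/3, mL=424/183, mR=64/183
sensor matrix S = [[60/29, 60/37], [120/61, 8/3]]; det S = 152320/65453
solve [mL_A; mL_B] = S·[w00; w01] and [mR_A; mR_B] = S·[w10; w11]:
  w00 = 1/2, w01 = 1/2, w10 = -1/2, w11 = 1/2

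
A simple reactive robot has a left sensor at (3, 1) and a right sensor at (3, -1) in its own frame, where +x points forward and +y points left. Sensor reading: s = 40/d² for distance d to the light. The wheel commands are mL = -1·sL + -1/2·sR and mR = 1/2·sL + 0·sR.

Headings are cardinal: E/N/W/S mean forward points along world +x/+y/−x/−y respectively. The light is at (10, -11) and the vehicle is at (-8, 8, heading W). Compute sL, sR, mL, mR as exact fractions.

8/153 40/841 -9788/128673 4/153

left sensor world pos  = (-11, 7); dL² = 765
right sensor world pos = (-11, 9); dR² = 841
sL = 40/765 = 8/153
sR = 40/841 = 40/841
mL = -1·sL + -1/2·sR = -9788/128673
mR = 1/2·sL + 0·sR = 4/153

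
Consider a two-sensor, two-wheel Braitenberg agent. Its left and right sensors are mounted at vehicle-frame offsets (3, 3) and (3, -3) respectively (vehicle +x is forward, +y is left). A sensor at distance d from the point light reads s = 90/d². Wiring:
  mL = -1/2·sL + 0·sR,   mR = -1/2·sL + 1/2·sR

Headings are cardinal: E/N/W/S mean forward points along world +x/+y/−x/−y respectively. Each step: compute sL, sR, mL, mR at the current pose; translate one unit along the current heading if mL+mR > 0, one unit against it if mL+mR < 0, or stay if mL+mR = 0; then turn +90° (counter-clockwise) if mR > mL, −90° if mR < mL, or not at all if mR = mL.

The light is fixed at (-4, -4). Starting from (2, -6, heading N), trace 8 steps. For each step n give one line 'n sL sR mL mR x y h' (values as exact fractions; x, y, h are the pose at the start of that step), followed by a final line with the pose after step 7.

n=0: pose=(2,-6,N); sL=9, sR=45/41; mL=-9/2, mR=-162/41; mL+mR=-693/82 → advance -1; mR−mL=45/82 → turn +1·90°
n=1: pose=(2,-7,W); sL=2, sR=10; mL=-1, mR=4; mL+mR=3 → advance +1; mR−mL=5 → turn +1·90°
n=2: pose=(1,-7,S); sL=9/10, sR=9/4; mL=-9/20, mR=27/40; mL+mR=9/40 → advance +1; mR−mL=9/8 → turn +1·90°
n=3: pose=(1,-8,E); sL=18/13, sR=90/113; mL=-9/13, mR=-432/1469; mL+mR=-1449/1469 → advance -1; mR−mL=45/113 → turn +1·90°
n=4: pose=(0,-8,N); sL=45, sR=9/5; mL=-45/2, mR=-108/5; mL+mR=-441/10 → advance -1; mR−mL=9/10 → turn +1·90°
n=5: pose=(0,-9,W); sL=18/13, sR=18; mL=-9/13, mR=108/13; mL+mR=99/13 → advance +1; mR−mL=9 → turn +1·90°
n=6: pose=(-1,-9,S); sL=9/10, sR=45/32; mL=-9/20, mR=81/320; mL+mR=-63/320 → advance -1; mR−mL=45/64 → turn +1·90°
n=7: pose=(-1,-8,E); sL=90/37, sR=18/17; mL=-45/37, mR=-432/629; mL+mR=-1197/629 → advance -1; mR−mL=9/17 → turn +1·90°

0 9 45/41 -9/2 -162/41 2 -6 N
1 2 10 -1 4 2 -7 W
2 9/10 9/4 -9/20 27/40 1 -7 S
3 18/13 90/113 -9/13 -432/1469 1 -8 E
4 45 9/5 -45/2 -108/5 0 -8 N
5 18/13 18 -9/13 108/13 0 -9 W
6 9/10 45/32 -9/20 81/320 -1 -9 S
7 90/37 18/17 -45/37 -432/629 -1 -8 E
final -2 -8 N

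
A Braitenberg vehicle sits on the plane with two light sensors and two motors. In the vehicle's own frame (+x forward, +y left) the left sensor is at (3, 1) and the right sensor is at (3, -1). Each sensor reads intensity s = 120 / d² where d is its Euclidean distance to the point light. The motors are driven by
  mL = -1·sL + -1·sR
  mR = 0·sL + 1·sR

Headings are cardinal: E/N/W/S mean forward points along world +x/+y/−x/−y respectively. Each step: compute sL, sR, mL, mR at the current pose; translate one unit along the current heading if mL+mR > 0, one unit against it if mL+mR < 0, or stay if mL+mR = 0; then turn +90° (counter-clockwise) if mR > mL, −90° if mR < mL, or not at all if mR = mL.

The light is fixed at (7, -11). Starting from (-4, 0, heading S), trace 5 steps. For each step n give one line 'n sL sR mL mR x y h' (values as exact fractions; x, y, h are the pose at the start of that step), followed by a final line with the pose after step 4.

0 30/41 15/26 -1395/1066 15/26 -4 0 S
1 120/233 24/37 -10032/8621 24/37 -4 1 E
2 60/197 60/173 -22200/34081 60/173 -5 1 N
3 24/65 40/123 -5552/7995 40/123 -5 0 W
4 30/41 15/26 -1395/1066 15/26 -4 0 S
final -4 1 E

n=0: pose=(-4,0,S); sL=30/41, sR=15/26; mL=-1395/1066, mR=15/26; mL+mR=-30/41 → advance -1; mR−mL=1005/533 → turn +1·90°
n=1: pose=(-4,1,E); sL=120/233, sR=24/37; mL=-10032/8621, mR=24/37; mL+mR=-120/233 → advance -1; mR−mL=15624/8621 → turn +1·90°
n=2: pose=(-5,1,N); sL=60/197, sR=60/173; mL=-22200/34081, mR=60/173; mL+mR=-60/197 → advance -1; mR−mL=34020/34081 → turn +1·90°
n=3: pose=(-5,0,W); sL=24/65, sR=40/123; mL=-5552/7995, mR=40/123; mL+mR=-24/65 → advance -1; mR−mL=8152/7995 → turn +1·90°
n=4: pose=(-4,0,S); sL=30/41, sR=15/26; mL=-1395/1066, mR=15/26; mL+mR=-30/41 → advance -1; mR−mL=1005/533 → turn +1·90°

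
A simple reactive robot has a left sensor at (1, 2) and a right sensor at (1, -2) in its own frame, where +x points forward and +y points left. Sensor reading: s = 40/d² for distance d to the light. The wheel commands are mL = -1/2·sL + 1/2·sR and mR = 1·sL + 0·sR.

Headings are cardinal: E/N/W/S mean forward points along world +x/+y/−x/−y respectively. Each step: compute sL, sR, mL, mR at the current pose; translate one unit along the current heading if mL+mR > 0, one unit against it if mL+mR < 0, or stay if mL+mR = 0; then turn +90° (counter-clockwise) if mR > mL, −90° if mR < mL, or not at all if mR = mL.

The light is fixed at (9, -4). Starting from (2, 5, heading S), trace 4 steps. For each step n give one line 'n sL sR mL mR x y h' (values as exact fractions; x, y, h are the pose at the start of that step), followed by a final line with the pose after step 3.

0 40/89 8/29 -224/2581 40/89 2 5 S
1 5/17 5/9 20/153 5/17 2 4 E
2 8/29 40/97 192/2813 8/29 3 4 N
3 20/49 4/17 -72/833 20/49 3 5 W
final 2 5 S

n=0: pose=(2,5,S); sL=40/89, sR=8/29; mL=-224/2581, mR=40/89; mL+mR=936/2581 → advance +1; mR−mL=1384/2581 → turn +1·90°
n=1: pose=(2,4,E); sL=5/17, sR=5/9; mL=20/153, mR=5/17; mL+mR=65/153 → advance +1; mR−mL=25/153 → turn +1·90°
n=2: pose=(3,4,N); sL=8/29, sR=40/97; mL=192/2813, mR=8/29; mL+mR=968/2813 → advance +1; mR−mL=584/2813 → turn +1·90°
n=3: pose=(3,5,W); sL=20/49, sR=4/17; mL=-72/833, mR=20/49; mL+mR=268/833 → advance +1; mR−mL=412/833 → turn +1·90°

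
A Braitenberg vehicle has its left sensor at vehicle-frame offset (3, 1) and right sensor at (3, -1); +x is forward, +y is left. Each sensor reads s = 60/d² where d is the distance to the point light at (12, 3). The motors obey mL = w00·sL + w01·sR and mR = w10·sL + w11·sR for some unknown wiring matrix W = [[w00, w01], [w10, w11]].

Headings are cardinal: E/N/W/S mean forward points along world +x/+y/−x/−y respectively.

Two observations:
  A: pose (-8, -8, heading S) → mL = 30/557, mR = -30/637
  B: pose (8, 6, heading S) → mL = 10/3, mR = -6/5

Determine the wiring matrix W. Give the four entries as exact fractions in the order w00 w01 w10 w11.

obs A: pose=(-8,-8,S) → sL=60/557, sR=60/637, mL=30/557, mR=-30/637
obs B: pose=(8,6,S) → sL=20/3, sR=12/5, mL=10/3, mR=-6/5
sensor matrix S = [[60/557, 60/637], [20/3, 12/5]]; det S = -131072/354809
solve [mL_A; mL_B] = S·[w00; w01] and [mR_A; mR_B] = S·[w10; w11]:
  w00 = 1/2, w01 = 0, w10 = 0, w11 = -1/2

1/2 0 0 -1/2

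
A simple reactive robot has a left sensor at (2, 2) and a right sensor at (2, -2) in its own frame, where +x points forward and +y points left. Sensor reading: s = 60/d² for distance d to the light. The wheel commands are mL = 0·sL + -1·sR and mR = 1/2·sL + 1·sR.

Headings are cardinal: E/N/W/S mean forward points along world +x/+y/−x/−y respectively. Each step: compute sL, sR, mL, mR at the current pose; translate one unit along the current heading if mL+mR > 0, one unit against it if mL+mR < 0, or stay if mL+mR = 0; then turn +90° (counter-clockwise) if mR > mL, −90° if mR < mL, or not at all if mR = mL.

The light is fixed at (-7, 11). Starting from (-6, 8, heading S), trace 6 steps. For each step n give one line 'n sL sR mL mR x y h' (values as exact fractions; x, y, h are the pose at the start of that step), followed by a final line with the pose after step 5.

n=0: pose=(-6,8,S); sL=30/17, sR=30/13; mL=-30/13, mR=705/221; mL+mR=15/17 → advance +1; mR−mL=1215/221 → turn +1·90°
n=1: pose=(-6,7,E); sL=60/13, sR=4/3; mL=-4/3, mR=142/39; mL+mR=30/13 → advance +1; mR−mL=194/39 → turn +1·90°
n=2: pose=(-5,7,N); sL=15, sR=3; mL=-3, mR=21/2; mL+mR=15/2 → advance +1; mR−mL=27/2 → turn +1·90°
n=3: pose=(-5,8,W); sL=12/5, sR=60; mL=-60, mR=306/5; mL+mR=6/5 → advance +1; mR−mL=606/5 → turn +1·90°
n=4: pose=(-6,8,S); sL=30/17, sR=30/13; mL=-30/13, mR=705/221; mL+mR=15/17 → advance +1; mR−mL=1215/221 → turn +1·90°
n=5: pose=(-6,7,E); sL=60/13, sR=4/3; mL=-4/3, mR=142/39; mL+mR=30/13 → advance +1; mR−mL=194/39 → turn +1·90°

0 30/17 30/13 -30/13 705/221 -6 8 S
1 60/13 4/3 -4/3 142/39 -6 7 E
2 15 3 -3 21/2 -5 7 N
3 12/5 60 -60 306/5 -5 8 W
4 30/17 30/13 -30/13 705/221 -6 8 S
5 60/13 4/3 -4/3 142/39 -6 7 E
final -5 7 N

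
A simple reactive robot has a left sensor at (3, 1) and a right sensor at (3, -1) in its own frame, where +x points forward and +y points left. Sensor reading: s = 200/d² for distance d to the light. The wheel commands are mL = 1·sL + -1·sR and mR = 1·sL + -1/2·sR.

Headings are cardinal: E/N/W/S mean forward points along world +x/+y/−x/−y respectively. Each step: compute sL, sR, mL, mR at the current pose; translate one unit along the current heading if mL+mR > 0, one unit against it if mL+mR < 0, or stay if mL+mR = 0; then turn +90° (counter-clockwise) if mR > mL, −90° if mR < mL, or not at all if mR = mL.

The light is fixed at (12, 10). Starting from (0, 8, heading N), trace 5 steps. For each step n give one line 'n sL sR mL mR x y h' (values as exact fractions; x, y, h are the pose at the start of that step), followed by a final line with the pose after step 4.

n=0: pose=(0,8,N); sL=20/17, sR=100/61; mL=-480/1037, mR=370/1037; mL+mR=-110/1037 → advance -1; mR−mL=50/61 → turn +1·90°
n=1: pose=(0,7,W); sL=200/241, sR=200/229; mL=-2400/55189, mR=21700/55189; mL+mR=19300/55189 → advance +1; mR−mL=100/229 → turn +1·90°
n=2: pose=(-1,7,S); sL=10/9, sR=25/29; mL=65/261, mR=355/522; mL+mR=485/522 → advance +1; mR−mL=25/58 → turn +1·90°
n=3: pose=(-1,6,E); sL=200/109, sR=8/5; mL=128/545, mR=564/545; mL+mR=692/545 → advance +1; mR−mL=4/5 → turn +1·90°
n=4: pose=(0,6,N); sL=20/17, sR=100/61; mL=-480/1037, mR=370/1037; mL+mR=-110/1037 → advance -1; mR−mL=50/61 → turn +1·90°

0 20/17 100/61 -480/1037 370/1037 0 8 N
1 200/241 200/229 -2400/55189 21700/55189 0 7 W
2 10/9 25/29 65/261 355/522 -1 7 S
3 200/109 8/5 128/545 564/545 -1 6 E
4 20/17 100/61 -480/1037 370/1037 0 6 N
final 0 5 W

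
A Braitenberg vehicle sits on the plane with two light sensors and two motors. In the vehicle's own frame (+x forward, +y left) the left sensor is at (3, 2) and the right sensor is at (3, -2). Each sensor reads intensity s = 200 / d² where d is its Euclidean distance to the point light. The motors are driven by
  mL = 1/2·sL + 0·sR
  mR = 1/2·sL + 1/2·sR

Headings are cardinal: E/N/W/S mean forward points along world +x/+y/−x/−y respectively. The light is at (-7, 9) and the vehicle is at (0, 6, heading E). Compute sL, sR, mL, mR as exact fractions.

200/101 8/5 100/101 904/505

left sensor world pos  = (3, 8); dL² = 101
right sensor world pos = (3, 4); dR² = 125
sL = 200/101 = 200/101
sR = 200/125 = 8/5
mL = 1/2·sL + 0·sR = 100/101
mR = 1/2·sL + 1/2·sR = 904/505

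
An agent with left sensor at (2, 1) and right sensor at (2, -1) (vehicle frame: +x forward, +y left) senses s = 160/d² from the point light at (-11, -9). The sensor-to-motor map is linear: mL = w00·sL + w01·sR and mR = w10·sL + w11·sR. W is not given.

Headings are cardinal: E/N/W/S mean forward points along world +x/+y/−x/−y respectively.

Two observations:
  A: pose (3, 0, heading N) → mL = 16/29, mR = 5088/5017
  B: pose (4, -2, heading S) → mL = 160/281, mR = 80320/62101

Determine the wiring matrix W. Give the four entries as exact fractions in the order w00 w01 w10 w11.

obs A: pose=(3,0,N) → sL=16/29, sR=80/173, mL=16/29, mR=5088/5017
obs B: pose=(4,-2,S) → sL=160/281, sR=160/221, mL=160/281, mR=80320/62101
sensor matrix S = [[16/29, 80/173], [160/281, 160/221]]; det S = 42414080/311560717
solve [mL_A; mL_B] = S·[w00; w01] and [mR_A; mR_B] = S·[w10; w11]:
  w00 = 1, w01 = 0, w10 = 1, w11 = 1

1 0 1 1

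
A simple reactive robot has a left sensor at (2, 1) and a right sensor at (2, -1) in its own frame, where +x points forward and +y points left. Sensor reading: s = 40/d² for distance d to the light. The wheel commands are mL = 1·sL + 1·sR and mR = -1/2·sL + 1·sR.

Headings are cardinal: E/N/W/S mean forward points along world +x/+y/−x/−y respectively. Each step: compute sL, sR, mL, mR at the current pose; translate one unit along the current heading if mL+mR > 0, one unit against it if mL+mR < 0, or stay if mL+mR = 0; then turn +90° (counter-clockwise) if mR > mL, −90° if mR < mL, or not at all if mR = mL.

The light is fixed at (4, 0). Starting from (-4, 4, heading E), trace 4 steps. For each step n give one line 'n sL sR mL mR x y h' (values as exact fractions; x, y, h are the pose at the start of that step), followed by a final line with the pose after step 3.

0 40/61 8/9 848/549 308/549 -4 4 E
1 1 10/17 27/17 3/34 -3 4 S
2 8/17 40/97 1456/1649 292/1649 -3 3 W
3 20/53 20/37 1800/1961 690/1961 -4 3 N
final -4 4 E

n=0: pose=(-4,4,E); sL=40/61, sR=8/9; mL=848/549, mR=308/549; mL+mR=1156/549 → advance +1; mR−mL=-60/61 → turn -1·90°
n=1: pose=(-3,4,S); sL=1, sR=10/17; mL=27/17, mR=3/34; mL+mR=57/34 → advance +1; mR−mL=-3/2 → turn -1·90°
n=2: pose=(-3,3,W); sL=8/17, sR=40/97; mL=1456/1649, mR=292/1649; mL+mR=1748/1649 → advance +1; mR−mL=-12/17 → turn -1·90°
n=3: pose=(-4,3,N); sL=20/53, sR=20/37; mL=1800/1961, mR=690/1961; mL+mR=2490/1961 → advance +1; mR−mL=-30/53 → turn -1·90°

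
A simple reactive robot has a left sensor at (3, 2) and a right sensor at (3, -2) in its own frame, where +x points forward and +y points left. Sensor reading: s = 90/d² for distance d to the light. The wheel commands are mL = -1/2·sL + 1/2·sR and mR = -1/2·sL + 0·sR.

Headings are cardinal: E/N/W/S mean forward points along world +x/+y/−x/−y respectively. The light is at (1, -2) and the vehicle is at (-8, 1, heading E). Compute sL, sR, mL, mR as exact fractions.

90/61 90/37 1080/2257 -45/61

left sensor world pos  = (-5, 3); dL² = 61
right sensor world pos = (-5, -1); dR² = 37
sL = 90/61 = 90/61
sR = 90/37 = 90/37
mL = -1/2·sL + 1/2·sR = 1080/2257
mR = -1/2·sL + 0·sR = -45/61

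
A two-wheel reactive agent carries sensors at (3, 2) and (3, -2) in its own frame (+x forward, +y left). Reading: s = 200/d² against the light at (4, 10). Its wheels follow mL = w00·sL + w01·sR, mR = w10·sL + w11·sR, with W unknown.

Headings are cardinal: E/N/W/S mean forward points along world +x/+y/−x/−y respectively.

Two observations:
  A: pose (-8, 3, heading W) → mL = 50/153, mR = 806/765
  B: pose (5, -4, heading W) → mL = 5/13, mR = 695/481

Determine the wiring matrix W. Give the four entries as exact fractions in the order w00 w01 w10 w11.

obs A: pose=(-8,3,W) → sL=100/153, sR=4/5, mL=50/153, mR=806/765
obs B: pose=(5,-4,W) → sL=10/13, sR=50/37, mL=5/13, mR=695/481
sensor matrix S = [[100/153, 4/5], [10/13, 50/37]]; det S = 19712/73593
solve [mL_A; mL_B] = S·[w00; w01] and [mR_A; mR_B] = S·[w10; w11]:
  w00 = 1/2, w01 = 0, w10 = 1, w11 = 1/2

1/2 0 1 1/2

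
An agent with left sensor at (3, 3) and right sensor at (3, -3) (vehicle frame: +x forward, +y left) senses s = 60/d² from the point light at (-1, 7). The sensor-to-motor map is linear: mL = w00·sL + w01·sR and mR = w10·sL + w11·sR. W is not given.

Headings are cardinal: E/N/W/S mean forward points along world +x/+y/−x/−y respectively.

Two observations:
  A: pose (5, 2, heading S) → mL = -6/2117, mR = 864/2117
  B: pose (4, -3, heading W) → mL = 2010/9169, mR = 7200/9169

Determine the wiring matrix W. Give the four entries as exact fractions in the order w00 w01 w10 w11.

-1 1/2 -1 1

obs A: pose=(5,2,S) → sL=12/29, sR=60/73, mL=-6/2117, mR=864/2117
obs B: pose=(4,-3,W) → sL=60/173, sR=60/53, mL=2010/9169, mR=7200/9169
sensor matrix S = [[12/29, 60/73], [60/173, 60/53]]; det S = 3559680/19410773
solve [mL_A; mL_B] = S·[w00; w01] and [mR_A; mR_B] = S·[w10; w11]:
  w00 = -1, w01 = 1/2, w10 = -1, w11 = 1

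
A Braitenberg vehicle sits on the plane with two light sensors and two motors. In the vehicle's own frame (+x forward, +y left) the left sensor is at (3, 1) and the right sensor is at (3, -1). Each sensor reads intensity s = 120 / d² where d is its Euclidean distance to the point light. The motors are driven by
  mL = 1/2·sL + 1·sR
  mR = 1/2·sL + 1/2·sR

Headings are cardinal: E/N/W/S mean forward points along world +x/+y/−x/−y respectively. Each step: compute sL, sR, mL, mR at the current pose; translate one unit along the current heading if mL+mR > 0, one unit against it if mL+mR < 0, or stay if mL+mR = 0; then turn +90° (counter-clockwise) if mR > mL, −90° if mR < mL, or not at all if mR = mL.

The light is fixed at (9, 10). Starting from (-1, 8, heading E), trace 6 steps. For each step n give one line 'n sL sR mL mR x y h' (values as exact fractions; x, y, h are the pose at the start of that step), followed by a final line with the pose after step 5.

0 12/5 60/29 474/145 324/145 -1 8 E
1 120/89 24/25 3636/2225 2568/2225 0 8 S
2 3/4 30/37 351/296 231/296 0 7 W
3 120/121 40/27 6460/3267 4040/3267 -1 7 N
4 12/5 60/29 474/145 324/145 -1 8 E
5 120/89 24/25 3636/2225 2568/2225 0 8 S
final 0 7 W

n=0: pose=(-1,8,E); sL=12/5, sR=60/29; mL=474/145, mR=324/145; mL+mR=798/145 → advance +1; mR−mL=-30/29 → turn -1·90°
n=1: pose=(0,8,S); sL=120/89, sR=24/25; mL=3636/2225, mR=2568/2225; mL+mR=6204/2225 → advance +1; mR−mL=-12/25 → turn -1·90°
n=2: pose=(0,7,W); sL=3/4, sR=30/37; mL=351/296, mR=231/296; mL+mR=291/148 → advance +1; mR−mL=-15/37 → turn -1·90°
n=3: pose=(-1,7,N); sL=120/121, sR=40/27; mL=6460/3267, mR=4040/3267; mL+mR=3500/1089 → advance +1; mR−mL=-20/27 → turn -1·90°
n=4: pose=(-1,8,E); sL=12/5, sR=60/29; mL=474/145, mR=324/145; mL+mR=798/145 → advance +1; mR−mL=-30/29 → turn -1·90°
n=5: pose=(0,8,S); sL=120/89, sR=24/25; mL=3636/2225, mR=2568/2225; mL+mR=6204/2225 → advance +1; mR−mL=-12/25 → turn -1·90°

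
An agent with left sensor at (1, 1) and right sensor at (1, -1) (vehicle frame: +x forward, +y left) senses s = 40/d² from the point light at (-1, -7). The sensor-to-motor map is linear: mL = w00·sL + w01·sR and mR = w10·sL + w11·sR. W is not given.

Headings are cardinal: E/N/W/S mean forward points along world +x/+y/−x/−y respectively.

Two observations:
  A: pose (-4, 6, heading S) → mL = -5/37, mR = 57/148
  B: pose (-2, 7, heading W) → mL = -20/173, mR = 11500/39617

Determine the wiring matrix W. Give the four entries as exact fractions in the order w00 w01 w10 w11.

-1/2 0 1/2 1

obs A: pose=(-4,6,S) → sL=10/37, sR=1/4, mL=-5/37, mR=57/148
obs B: pose=(-2,7,W) → sL=40/173, sR=40/229, mL=-20/173, mR=11500/39617
sensor matrix S = [[10/37, 1/4], [40/173, 40/229]]; det S = -15530/1465829
solve [mL_A; mL_B] = S·[w00; w01] and [mR_A; mR_B] = S·[w10; w11]:
  w00 = -1/2, w01 = 0, w10 = 1/2, w11 = 1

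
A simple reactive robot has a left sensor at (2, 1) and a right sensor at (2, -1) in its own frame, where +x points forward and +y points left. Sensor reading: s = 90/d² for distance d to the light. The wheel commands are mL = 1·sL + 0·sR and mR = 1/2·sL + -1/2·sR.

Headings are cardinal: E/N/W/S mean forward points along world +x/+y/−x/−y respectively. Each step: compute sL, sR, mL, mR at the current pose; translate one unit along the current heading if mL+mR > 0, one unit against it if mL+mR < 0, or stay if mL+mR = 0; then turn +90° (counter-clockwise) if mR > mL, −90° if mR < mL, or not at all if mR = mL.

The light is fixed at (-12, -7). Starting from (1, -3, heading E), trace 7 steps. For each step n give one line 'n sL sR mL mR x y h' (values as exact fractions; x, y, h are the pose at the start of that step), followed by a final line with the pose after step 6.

n=0: pose=(1,-3,E); sL=9/25, sR=5/13; mL=9/25, mR=-4/325; mL+mR=113/325 → advance +1; mR−mL=-121/325 → turn -1·90°
n=1: pose=(2,-3,S); sL=90/229, sR=90/173; mL=90/229, mR=-2520/39617; mL+mR=13050/39617 → advance +1; mR−mL=-18090/39617 → turn -1·90°
n=2: pose=(2,-4,W); sL=45/74, sR=9/16; mL=45/74, mR=27/1184; mL+mR=747/1184 → advance +1; mR−mL=-693/1184 → turn -1·90°
n=3: pose=(1,-4,N); sL=90/169, sR=90/221; mL=90/169, mR=180/2873; mL+mR=1710/2873 → advance +1; mR−mL=-1350/2873 → turn -1·90°
n=4: pose=(1,-3,E); sL=9/25, sR=5/13; mL=9/25, mR=-4/325; mL+mR=113/325 → advance +1; mR−mL=-121/325 → turn -1·90°
n=5: pose=(2,-3,S); sL=90/229, sR=90/173; mL=90/229, mR=-2520/39617; mL+mR=13050/39617 → advance +1; mR−mL=-18090/39617 → turn -1·90°
n=6: pose=(2,-4,W); sL=45/74, sR=9/16; mL=45/74, mR=27/1184; mL+mR=747/1184 → advance +1; mR−mL=-693/1184 → turn -1·90°

0 9/25 5/13 9/25 -4/325 1 -3 E
1 90/229 90/173 90/229 -2520/39617 2 -3 S
2 45/74 9/16 45/74 27/1184 2 -4 W
3 90/169 90/221 90/169 180/2873 1 -4 N
4 9/25 5/13 9/25 -4/325 1 -3 E
5 90/229 90/173 90/229 -2520/39617 2 -3 S
6 45/74 9/16 45/74 27/1184 2 -4 W
final 1 -4 N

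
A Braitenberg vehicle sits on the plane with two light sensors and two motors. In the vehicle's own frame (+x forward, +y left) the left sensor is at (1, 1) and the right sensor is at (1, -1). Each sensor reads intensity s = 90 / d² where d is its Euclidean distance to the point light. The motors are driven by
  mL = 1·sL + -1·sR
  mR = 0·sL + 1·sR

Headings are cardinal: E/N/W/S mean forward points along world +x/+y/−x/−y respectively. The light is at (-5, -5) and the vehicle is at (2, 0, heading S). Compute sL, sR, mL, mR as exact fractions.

left sensor world pos  = (3, -1); dL² = 80
right sensor world pos = (1, -1); dR² = 52
sL = 90/80 = 9/8
sR = 90/52 = 45/26
mL = 1·sL + -1·sR = -63/104
mR = 0·sL + 1·sR = 45/26

9/8 45/26 -63/104 45/26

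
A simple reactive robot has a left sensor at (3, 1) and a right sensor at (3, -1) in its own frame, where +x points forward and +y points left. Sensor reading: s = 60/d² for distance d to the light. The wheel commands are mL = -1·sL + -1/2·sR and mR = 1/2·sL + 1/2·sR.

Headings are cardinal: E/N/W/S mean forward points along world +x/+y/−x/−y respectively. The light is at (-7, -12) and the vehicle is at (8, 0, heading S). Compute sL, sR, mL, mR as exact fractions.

60/337 60/277 -26730/93349 18420/93349

left sensor world pos  = (9, -3); dL² = 337
right sensor world pos = (7, -3); dR² = 277
sL = 60/337 = 60/337
sR = 60/277 = 60/277
mL = -1·sL + -1/2·sR = -26730/93349
mR = 1/2·sL + 1/2·sR = 18420/93349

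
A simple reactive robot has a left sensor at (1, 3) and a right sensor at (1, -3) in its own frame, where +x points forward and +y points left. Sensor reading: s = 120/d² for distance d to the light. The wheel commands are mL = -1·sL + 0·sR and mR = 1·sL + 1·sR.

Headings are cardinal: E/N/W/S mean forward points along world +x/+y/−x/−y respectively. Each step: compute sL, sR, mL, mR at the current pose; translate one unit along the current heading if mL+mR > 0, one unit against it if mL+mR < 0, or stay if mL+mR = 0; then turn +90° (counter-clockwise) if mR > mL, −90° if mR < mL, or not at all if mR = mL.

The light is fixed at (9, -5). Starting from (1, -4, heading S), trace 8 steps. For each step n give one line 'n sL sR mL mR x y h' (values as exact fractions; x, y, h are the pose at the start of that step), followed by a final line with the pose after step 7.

0 24/5 120/121 -24/5 3504/605 1 -4 S
1 60/29 60/29 -60/29 120/29 1 -5 E
2 120/101 120/17 -120/101 14160/1717 2 -5 N
3 30/17 3/2 -30/17 111/34 2 -4 W
4 24/5 120/121 -24/5 3504/605 1 -4 S
5 60/29 60/29 -60/29 120/29 1 -5 E
6 120/101 120/17 -120/101 14160/1717 2 -5 N
7 30/17 3/2 -30/17 111/34 2 -4 W
final 1 -4 S

n=0: pose=(1,-4,S); sL=24/5, sR=120/121; mL=-24/5, mR=3504/605; mL+mR=120/121 → advance +1; mR−mL=6408/605 → turn +1·90°
n=1: pose=(1,-5,E); sL=60/29, sR=60/29; mL=-60/29, mR=120/29; mL+mR=60/29 → advance +1; mR−mL=180/29 → turn +1·90°
n=2: pose=(2,-5,N); sL=120/101, sR=120/17; mL=-120/101, mR=14160/1717; mL+mR=120/17 → advance +1; mR−mL=16200/1717 → turn +1·90°
n=3: pose=(2,-4,W); sL=30/17, sR=3/2; mL=-30/17, mR=111/34; mL+mR=3/2 → advance +1; mR−mL=171/34 → turn +1·90°
n=4: pose=(1,-4,S); sL=24/5, sR=120/121; mL=-24/5, mR=3504/605; mL+mR=120/121 → advance +1; mR−mL=6408/605 → turn +1·90°
n=5: pose=(1,-5,E); sL=60/29, sR=60/29; mL=-60/29, mR=120/29; mL+mR=60/29 → advance +1; mR−mL=180/29 → turn +1·90°
n=6: pose=(2,-5,N); sL=120/101, sR=120/17; mL=-120/101, mR=14160/1717; mL+mR=120/17 → advance +1; mR−mL=16200/1717 → turn +1·90°
n=7: pose=(2,-4,W); sL=30/17, sR=3/2; mL=-30/17, mR=111/34; mL+mR=3/2 → advance +1; mR−mL=171/34 → turn +1·90°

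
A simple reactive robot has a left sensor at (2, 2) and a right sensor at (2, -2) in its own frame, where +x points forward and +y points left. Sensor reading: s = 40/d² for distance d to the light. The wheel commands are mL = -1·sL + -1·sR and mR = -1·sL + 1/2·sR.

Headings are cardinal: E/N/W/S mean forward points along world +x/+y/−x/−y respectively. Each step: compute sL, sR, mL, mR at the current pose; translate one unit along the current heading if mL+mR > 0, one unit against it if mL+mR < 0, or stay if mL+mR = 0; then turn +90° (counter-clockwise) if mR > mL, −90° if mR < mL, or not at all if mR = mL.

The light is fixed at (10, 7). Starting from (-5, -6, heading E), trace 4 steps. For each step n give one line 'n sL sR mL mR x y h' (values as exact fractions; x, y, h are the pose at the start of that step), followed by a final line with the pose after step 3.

0 4/29 20/197 -1368/5713 -498/5713 -5 -6 E
1 8/89 40/317 -6096/28213 -756/28213 -6 -6 N
2 2/29 10/117 -524/3393 -89/3393 -6 -7 W
3 8/85 8/109 -1552/9265 -532/9265 -5 -7 S
final -5 -6 E

n=0: pose=(-5,-6,E); sL=4/29, sR=20/197; mL=-1368/5713, mR=-498/5713; mL+mR=-1866/5713 → advance -1; mR−mL=30/197 → turn +1·90°
n=1: pose=(-6,-6,N); sL=8/89, sR=40/317; mL=-6096/28213, mR=-756/28213; mL+mR=-6852/28213 → advance -1; mR−mL=60/317 → turn +1·90°
n=2: pose=(-6,-7,W); sL=2/29, sR=10/117; mL=-524/3393, mR=-89/3393; mL+mR=-613/3393 → advance -1; mR−mL=5/39 → turn +1·90°
n=3: pose=(-5,-7,S); sL=8/85, sR=8/109; mL=-1552/9265, mR=-532/9265; mL+mR=-2084/9265 → advance -1; mR−mL=12/109 → turn +1·90°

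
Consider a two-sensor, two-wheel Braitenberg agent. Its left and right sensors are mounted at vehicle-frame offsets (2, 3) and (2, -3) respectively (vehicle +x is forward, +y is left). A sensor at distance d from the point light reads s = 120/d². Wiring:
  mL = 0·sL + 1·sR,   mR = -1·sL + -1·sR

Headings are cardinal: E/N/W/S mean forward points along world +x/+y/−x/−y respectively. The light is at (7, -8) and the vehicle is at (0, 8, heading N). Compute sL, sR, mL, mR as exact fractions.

15/53 6/17 6/17 -573/901

left sensor world pos  = (-3, 10); dL² = 424
right sensor world pos = (3, 10); dR² = 340
sL = 120/424 = 15/53
sR = 120/340 = 6/17
mL = 0·sL + 1·sR = 6/17
mR = -1·sL + -1·sR = -573/901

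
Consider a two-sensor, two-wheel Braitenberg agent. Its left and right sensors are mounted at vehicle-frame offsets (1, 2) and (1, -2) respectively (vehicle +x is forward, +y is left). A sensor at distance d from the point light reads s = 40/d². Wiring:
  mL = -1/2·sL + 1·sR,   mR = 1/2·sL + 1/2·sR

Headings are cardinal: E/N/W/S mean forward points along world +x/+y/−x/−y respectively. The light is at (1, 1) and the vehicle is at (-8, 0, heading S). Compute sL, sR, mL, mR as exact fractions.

40/53 8/25 -76/1325 712/1325

left sensor world pos  = (-6, -1); dL² = 53
right sensor world pos = (-10, -1); dR² = 125
sL = 40/53 = 40/53
sR = 40/125 = 8/25
mL = -1/2·sL + 1·sR = -76/1325
mR = 1/2·sL + 1/2·sR = 712/1325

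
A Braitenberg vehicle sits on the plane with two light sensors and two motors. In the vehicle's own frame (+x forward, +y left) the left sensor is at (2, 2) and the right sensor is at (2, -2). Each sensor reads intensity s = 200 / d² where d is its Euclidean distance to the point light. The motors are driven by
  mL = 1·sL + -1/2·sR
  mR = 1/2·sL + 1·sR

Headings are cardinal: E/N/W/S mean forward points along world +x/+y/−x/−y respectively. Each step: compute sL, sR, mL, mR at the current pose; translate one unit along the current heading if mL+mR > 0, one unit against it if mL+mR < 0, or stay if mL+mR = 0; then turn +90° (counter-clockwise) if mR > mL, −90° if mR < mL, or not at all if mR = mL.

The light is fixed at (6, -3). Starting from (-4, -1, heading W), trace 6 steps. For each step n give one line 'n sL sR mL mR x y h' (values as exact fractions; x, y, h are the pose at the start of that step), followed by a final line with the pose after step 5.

n=0: pose=(-4,-1,W); sL=25/18, sR=5/4; mL=55/72, mR=35/18; mL+mR=65/24 → advance +1; mR−mL=85/72 → turn +1·90°
n=1: pose=(-5,-1,S); sL=200/81, sR=200/169; mL=25700/13689, mR=33100/13689; mL+mR=19600/4563 → advance +1; mR−mL=7400/13689 → turn +1·90°
n=2: pose=(-5,-2,E); sL=20/9, sR=100/41; mL=370/369, mR=1310/369; mL+mR=560/123 → advance +1; mR−mL=940/369 → turn +1·90°
n=3: pose=(-4,-2,N); sL=200/153, sR=200/73; mL=-700/11169, mR=37900/11169; mL+mR=12400/3723 → advance +1; mR−mL=38600/11169 → turn +1·90°
n=4: pose=(-4,-1,W); sL=25/18, sR=5/4; mL=55/72, mR=35/18; mL+mR=65/24 → advance +1; mR−mL=85/72 → turn +1·90°
n=5: pose=(-5,-1,S); sL=200/81, sR=200/169; mL=25700/13689, mR=33100/13689; mL+mR=19600/4563 → advance +1; mR−mL=7400/13689 → turn +1·90°

0 25/18 5/4 55/72 35/18 -4 -1 W
1 200/81 200/169 25700/13689 33100/13689 -5 -1 S
2 20/9 100/41 370/369 1310/369 -5 -2 E
3 200/153 200/73 -700/11169 37900/11169 -4 -2 N
4 25/18 5/4 55/72 35/18 -4 -1 W
5 200/81 200/169 25700/13689 33100/13689 -5 -1 S
final -5 -2 E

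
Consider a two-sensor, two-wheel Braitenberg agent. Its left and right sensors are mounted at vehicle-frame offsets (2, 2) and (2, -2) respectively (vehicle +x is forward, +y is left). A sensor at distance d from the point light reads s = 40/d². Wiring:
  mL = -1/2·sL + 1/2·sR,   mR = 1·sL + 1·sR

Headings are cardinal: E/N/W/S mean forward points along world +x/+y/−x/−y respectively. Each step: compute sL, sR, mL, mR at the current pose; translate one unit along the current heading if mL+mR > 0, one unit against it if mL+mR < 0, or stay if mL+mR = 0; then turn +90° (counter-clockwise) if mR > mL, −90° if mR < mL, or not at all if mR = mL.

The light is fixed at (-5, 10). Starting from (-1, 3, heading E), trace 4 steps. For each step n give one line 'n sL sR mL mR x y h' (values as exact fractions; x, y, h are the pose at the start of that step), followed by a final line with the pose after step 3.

n=0: pose=(-1,3,E); sL=40/61, sR=40/117; mL=-1120/7137, mR=7120/7137; mL+mR=2000/2379 → advance +1; mR−mL=8240/7137 → turn +1·90°
n=1: pose=(0,3,N); sL=20/17, sR=20/37; mL=-200/629, mR=1080/629; mL+mR=880/629 → advance +1; mR−mL=1280/629 → turn +1·90°
n=2: pose=(0,4,W); sL=40/73, sR=8/5; mL=192/365, mR=784/365; mL+mR=976/365 → advance +1; mR−mL=592/365 → turn +1·90°
n=3: pose=(-1,4,S); sL=2/5, sR=10/17; mL=8/85, mR=84/85; mL+mR=92/85 → advance +1; mR−mL=76/85 → turn +1·90°

0 40/61 40/117 -1120/7137 7120/7137 -1 3 E
1 20/17 20/37 -200/629 1080/629 0 3 N
2 40/73 8/5 192/365 784/365 0 4 W
3 2/5 10/17 8/85 84/85 -1 4 S
final -1 3 E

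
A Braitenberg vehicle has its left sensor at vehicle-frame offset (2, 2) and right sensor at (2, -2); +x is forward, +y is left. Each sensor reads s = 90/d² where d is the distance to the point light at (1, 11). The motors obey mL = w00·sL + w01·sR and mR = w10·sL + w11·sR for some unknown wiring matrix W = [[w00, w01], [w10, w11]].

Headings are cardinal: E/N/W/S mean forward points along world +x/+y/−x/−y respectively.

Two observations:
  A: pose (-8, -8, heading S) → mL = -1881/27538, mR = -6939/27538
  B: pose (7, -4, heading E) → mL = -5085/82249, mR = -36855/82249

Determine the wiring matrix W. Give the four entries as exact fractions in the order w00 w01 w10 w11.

1/2 -1 -1/2 -1

obs A: pose=(-8,-8,S) → sL=9/49, sR=45/281, mL=-1881/27538, mR=-6939/27538
obs B: pose=(7,-4,E) → sL=90/233, sR=90/353, mL=-5085/82249, mR=-36855/82249
sensor matrix S = [[9/49, 45/281], [90/233, 90/353]]; det S = -17019720/1132486481
solve [mL_A; mL_B] = S·[w00; w01] and [mR_A; mR_B] = S·[w10; w11]:
  w00 = 1/2, w01 = -1, w10 = -1/2, w11 = -1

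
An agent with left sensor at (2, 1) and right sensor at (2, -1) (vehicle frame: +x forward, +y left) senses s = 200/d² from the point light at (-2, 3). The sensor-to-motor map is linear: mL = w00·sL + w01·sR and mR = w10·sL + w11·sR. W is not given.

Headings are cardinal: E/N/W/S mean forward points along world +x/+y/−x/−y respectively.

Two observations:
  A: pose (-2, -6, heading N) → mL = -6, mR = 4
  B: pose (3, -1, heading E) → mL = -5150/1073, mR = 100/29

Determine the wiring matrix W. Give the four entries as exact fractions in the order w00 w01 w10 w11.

obs A: pose=(-2,-6,N) → sL=4, sR=4, mL=-6, mR=4
obs B: pose=(3,-1,E) → sL=100/29, sR=100/37, mL=-5150/1073, mR=100/29
sensor matrix S = [[4, 4], [100/29, 100/37]]; det S = -3200/1073
solve [mL_A; mL_B] = S·[w00; w01] and [mR_A; mR_B] = S·[w10; w11]:
  w00 = -1, w01 = -1/2, w10 = 1, w11 = 0

-1 -1/2 1 0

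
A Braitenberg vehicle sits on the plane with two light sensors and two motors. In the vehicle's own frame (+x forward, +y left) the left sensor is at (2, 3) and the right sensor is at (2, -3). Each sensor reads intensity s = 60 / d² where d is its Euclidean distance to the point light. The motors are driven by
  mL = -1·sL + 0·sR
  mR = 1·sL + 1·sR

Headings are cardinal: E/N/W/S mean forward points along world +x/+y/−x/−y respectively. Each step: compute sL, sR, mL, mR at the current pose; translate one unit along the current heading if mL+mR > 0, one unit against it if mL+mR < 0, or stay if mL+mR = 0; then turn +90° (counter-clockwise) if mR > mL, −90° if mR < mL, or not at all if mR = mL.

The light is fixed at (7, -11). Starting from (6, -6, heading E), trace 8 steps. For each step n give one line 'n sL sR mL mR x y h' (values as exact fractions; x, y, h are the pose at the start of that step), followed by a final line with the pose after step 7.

0 12/13 12 -12/13 168/13 6 -6 E
1 30/29 30/29 -30/29 60/29 7 -6 N
2 60/13 12/17 -60/13 1176/221 7 -5 W
3 3 15/8 -3 39/8 6 -5 S
4 12/13 12 -12/13 168/13 6 -6 E
5 30/29 30/29 -30/29 60/29 7 -6 N
6 60/13 12/17 -60/13 1176/221 7 -5 W
7 3 15/8 -3 39/8 6 -5 S
final 6 -6 E

n=0: pose=(6,-6,E); sL=12/13, sR=12; mL=-12/13, mR=168/13; mL+mR=12 → advance +1; mR−mL=180/13 → turn +1·90°
n=1: pose=(7,-6,N); sL=30/29, sR=30/29; mL=-30/29, mR=60/29; mL+mR=30/29 → advance +1; mR−mL=90/29 → turn +1·90°
n=2: pose=(7,-5,W); sL=60/13, sR=12/17; mL=-60/13, mR=1176/221; mL+mR=12/17 → advance +1; mR−mL=2196/221 → turn +1·90°
n=3: pose=(6,-5,S); sL=3, sR=15/8; mL=-3, mR=39/8; mL+mR=15/8 → advance +1; mR−mL=63/8 → turn +1·90°
n=4: pose=(6,-6,E); sL=12/13, sR=12; mL=-12/13, mR=168/13; mL+mR=12 → advance +1; mR−mL=180/13 → turn +1·90°
n=5: pose=(7,-6,N); sL=30/29, sR=30/29; mL=-30/29, mR=60/29; mL+mR=30/29 → advance +1; mR−mL=90/29 → turn +1·90°
n=6: pose=(7,-5,W); sL=60/13, sR=12/17; mL=-60/13, mR=1176/221; mL+mR=12/17 → advance +1; mR−mL=2196/221 → turn +1·90°
n=7: pose=(6,-5,S); sL=3, sR=15/8; mL=-3, mR=39/8; mL+mR=15/8 → advance +1; mR−mL=63/8 → turn +1·90°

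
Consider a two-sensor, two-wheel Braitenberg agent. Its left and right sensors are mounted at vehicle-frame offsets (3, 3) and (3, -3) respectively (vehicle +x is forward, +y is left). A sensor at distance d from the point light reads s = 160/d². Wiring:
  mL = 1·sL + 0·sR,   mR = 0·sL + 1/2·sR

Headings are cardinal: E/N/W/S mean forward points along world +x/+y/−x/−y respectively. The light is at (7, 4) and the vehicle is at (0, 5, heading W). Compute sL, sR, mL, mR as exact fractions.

left sensor world pos  = (-3, 2); dL² = 104
right sensor world pos = (-3, 8); dR² = 116
sL = 160/104 = 20/13
sR = 160/116 = 40/29
mL = 1·sL + 0·sR = 20/13
mR = 0·sL + 1/2·sR = 20/29

20/13 40/29 20/13 20/29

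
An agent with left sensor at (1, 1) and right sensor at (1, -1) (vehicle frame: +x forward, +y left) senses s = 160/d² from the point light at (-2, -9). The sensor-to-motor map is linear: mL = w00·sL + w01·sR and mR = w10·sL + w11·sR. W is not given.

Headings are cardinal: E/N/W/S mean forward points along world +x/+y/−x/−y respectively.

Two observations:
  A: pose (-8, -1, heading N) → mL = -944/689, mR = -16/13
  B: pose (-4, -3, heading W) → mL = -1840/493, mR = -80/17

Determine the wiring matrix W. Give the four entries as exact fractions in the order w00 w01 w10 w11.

-1/2 -1/2 -1 0

obs A: pose=(-8,-1,N) → sL=16/13, sR=80/53, mL=-944/689, mR=-16/13
obs B: pose=(-4,-3,W) → sL=80/17, sR=80/29, mL=-1840/493, mR=-80/17
sensor matrix S = [[16/13, 80/53], [80/17, 80/29]]; det S = -1259520/339677
solve [mL_A; mL_B] = S·[w00; w01] and [mR_A; mR_B] = S·[w10; w11]:
  w00 = -1/2, w01 = -1/2, w10 = -1, w11 = 0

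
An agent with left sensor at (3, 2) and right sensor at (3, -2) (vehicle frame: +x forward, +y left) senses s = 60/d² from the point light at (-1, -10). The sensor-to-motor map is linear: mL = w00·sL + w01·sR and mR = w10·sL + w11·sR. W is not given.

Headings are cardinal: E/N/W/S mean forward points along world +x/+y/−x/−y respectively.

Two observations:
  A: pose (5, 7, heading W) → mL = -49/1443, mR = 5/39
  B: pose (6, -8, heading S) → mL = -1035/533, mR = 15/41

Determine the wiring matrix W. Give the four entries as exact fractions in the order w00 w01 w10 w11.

1/2 -1 1/2 0

obs A: pose=(5,7,W) → sL=10/39, sR=6/37, mL=-49/1443, mR=5/39
obs B: pose=(6,-8,S) → sL=30/41, sR=30/13, mL=-1035/533, mR=15/41
sensor matrix S = [[10/39, 6/37], [30/41, 30/13]]; det S = 121280/256373
solve [mL_A; mL_B] = S·[w00; w01] and [mR_A; mR_B] = S·[w10; w11]:
  w00 = 1/2, w01 = -1, w10 = 1/2, w11 = 0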